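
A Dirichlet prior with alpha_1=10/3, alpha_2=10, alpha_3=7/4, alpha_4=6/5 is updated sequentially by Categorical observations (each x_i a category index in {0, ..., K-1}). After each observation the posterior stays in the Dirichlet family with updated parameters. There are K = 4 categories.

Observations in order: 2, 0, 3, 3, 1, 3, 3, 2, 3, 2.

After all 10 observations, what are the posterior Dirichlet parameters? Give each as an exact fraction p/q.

obs 1: x=2 → posterior Dirichlet(10/3, 10, 11/4, 6/5)
obs 2: x=0 → posterior Dirichlet(13/3, 10, 11/4, 6/5)
obs 3: x=3 → posterior Dirichlet(13/3, 10, 11/4, 11/5)
obs 4: x=3 → posterior Dirichlet(13/3, 10, 11/4, 16/5)
obs 5: x=1 → posterior Dirichlet(13/3, 11, 11/4, 16/5)
obs 6: x=3 → posterior Dirichlet(13/3, 11, 11/4, 21/5)
obs 7: x=3 → posterior Dirichlet(13/3, 11, 11/4, 26/5)
obs 8: x=2 → posterior Dirichlet(13/3, 11, 15/4, 26/5)
obs 9: x=3 → posterior Dirichlet(13/3, 11, 15/4, 31/5)
obs 10: x=2 → posterior Dirichlet(13/3, 11, 19/4, 31/5)

alpha_1=13/3, alpha_2=11, alpha_3=19/4, alpha_4=31/5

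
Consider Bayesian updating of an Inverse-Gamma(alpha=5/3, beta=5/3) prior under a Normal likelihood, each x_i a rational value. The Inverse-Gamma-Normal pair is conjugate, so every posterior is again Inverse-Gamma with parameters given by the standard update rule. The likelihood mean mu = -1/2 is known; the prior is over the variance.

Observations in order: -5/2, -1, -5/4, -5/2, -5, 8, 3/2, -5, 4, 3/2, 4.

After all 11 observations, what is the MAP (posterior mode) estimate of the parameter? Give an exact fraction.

1189/112

obs 1: x=-5/2 → posterior Inverse-Gamma(13/6, 11/3)
obs 2: x=-1 → posterior Inverse-Gamma(8/3, 91/24)
obs 3: x=-5/4 → posterior Inverse-Gamma(19/6, 391/96)
obs 4: x=-5/2 → posterior Inverse-Gamma(11/3, 583/96)
obs 5: x=-5 → posterior Inverse-Gamma(25/6, 1555/96)
obs 6: x=8 → posterior Inverse-Gamma(14/3, 5023/96)
obs 7: x=3/2 → posterior Inverse-Gamma(31/6, 5215/96)
obs 8: x=-5 → posterior Inverse-Gamma(17/3, 6187/96)
obs 9: x=4 → posterior Inverse-Gamma(37/6, 7159/96)
obs 10: x=3/2 → posterior Inverse-Gamma(20/3, 7351/96)
obs 11: x=4 → posterior Inverse-Gamma(43/6, 8323/96)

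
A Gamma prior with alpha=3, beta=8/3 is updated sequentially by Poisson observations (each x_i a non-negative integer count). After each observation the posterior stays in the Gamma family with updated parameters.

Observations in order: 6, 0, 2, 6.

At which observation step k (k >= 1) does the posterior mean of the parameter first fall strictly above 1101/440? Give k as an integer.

obs 1: x=6 → posterior Gamma(9, 11/3)
obs 2: x=0 → posterior Gamma(9, 14/3)
obs 3: x=2 → posterior Gamma(11, 17/3)
obs 4: x=6 → posterior Gamma(17, 20/3)

k = 4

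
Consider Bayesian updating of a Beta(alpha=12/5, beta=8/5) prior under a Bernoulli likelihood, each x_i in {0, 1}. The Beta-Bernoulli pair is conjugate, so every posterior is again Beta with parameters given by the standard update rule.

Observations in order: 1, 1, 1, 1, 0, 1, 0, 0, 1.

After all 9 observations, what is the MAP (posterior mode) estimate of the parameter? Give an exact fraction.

obs 1: x=1 → posterior Beta(17/5, 8/5)
obs 2: x=1 → posterior Beta(22/5, 8/5)
obs 3: x=1 → posterior Beta(27/5, 8/5)
obs 4: x=1 → posterior Beta(32/5, 8/5)
obs 5: x=0 → posterior Beta(32/5, 13/5)
obs 6: x=1 → posterior Beta(37/5, 13/5)
obs 7: x=0 → posterior Beta(37/5, 18/5)
obs 8: x=0 → posterior Beta(37/5, 23/5)
obs 9: x=1 → posterior Beta(42/5, 23/5)

37/55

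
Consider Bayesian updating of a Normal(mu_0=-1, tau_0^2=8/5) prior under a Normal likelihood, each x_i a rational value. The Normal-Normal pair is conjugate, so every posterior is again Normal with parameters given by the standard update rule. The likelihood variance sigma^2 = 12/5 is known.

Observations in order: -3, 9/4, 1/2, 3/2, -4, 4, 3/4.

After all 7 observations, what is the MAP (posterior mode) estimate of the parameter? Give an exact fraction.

obs 1: x=-3 → posterior Normal(-9/5, 24/25)
obs 2: x=9/4 → posterior Normal(-9/14, 24/35)
obs 3: x=1/2 → posterior Normal(-7/18, 8/15)
obs 4: x=3/2 → posterior Normal(-1/22, 24/55)
obs 5: x=-4 → posterior Normal(-17/26, 24/65)
obs 6: x=4 → posterior Normal(-1/30, 8/25)
obs 7: x=3/4 → posterior Normal(1/17, 24/85)

1/17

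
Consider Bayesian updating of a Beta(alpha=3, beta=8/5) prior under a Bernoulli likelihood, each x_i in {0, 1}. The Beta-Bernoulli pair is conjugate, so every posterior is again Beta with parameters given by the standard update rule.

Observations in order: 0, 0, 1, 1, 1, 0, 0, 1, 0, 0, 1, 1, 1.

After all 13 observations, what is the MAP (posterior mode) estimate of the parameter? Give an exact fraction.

obs 1: x=0 → posterior Beta(3, 13/5)
obs 2: x=0 → posterior Beta(3, 18/5)
obs 3: x=1 → posterior Beta(4, 18/5)
obs 4: x=1 → posterior Beta(5, 18/5)
obs 5: x=1 → posterior Beta(6, 18/5)
obs 6: x=0 → posterior Beta(6, 23/5)
obs 7: x=0 → posterior Beta(6, 28/5)
obs 8: x=1 → posterior Beta(7, 28/5)
obs 9: x=0 → posterior Beta(7, 33/5)
obs 10: x=0 → posterior Beta(7, 38/5)
obs 11: x=1 → posterior Beta(8, 38/5)
obs 12: x=1 → posterior Beta(9, 38/5)
obs 13: x=1 → posterior Beta(10, 38/5)

15/26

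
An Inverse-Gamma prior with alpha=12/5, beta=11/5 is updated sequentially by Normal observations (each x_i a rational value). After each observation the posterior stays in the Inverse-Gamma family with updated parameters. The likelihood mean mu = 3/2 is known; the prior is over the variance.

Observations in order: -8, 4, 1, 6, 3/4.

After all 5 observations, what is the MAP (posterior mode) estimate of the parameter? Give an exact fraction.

9757/944

obs 1: x=-8 → posterior Inverse-Gamma(29/10, 1893/40)
obs 2: x=4 → posterior Inverse-Gamma(17/5, 1009/20)
obs 3: x=1 → posterior Inverse-Gamma(39/10, 2023/40)
obs 4: x=6 → posterior Inverse-Gamma(22/5, 607/10)
obs 5: x=3/4 → posterior Inverse-Gamma(49/10, 9757/160)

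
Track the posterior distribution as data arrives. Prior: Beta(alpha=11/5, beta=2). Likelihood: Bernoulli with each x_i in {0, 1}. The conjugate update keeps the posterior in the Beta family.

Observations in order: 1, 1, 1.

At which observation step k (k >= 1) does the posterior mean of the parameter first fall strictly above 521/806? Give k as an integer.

k = 2

obs 1: x=1 → posterior Beta(16/5, 2)
obs 2: x=1 → posterior Beta(21/5, 2)
obs 3: x=1 → posterior Beta(26/5, 2)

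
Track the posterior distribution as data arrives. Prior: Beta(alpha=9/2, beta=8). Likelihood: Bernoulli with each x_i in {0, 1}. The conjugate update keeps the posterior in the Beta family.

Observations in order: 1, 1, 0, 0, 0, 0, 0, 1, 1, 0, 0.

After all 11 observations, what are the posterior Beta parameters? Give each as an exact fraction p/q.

alpha=17/2, beta=15

obs 1: x=1 → posterior Beta(11/2, 8)
obs 2: x=1 → posterior Beta(13/2, 8)
obs 3: x=0 → posterior Beta(13/2, 9)
obs 4: x=0 → posterior Beta(13/2, 10)
obs 5: x=0 → posterior Beta(13/2, 11)
obs 6: x=0 → posterior Beta(13/2, 12)
obs 7: x=0 → posterior Beta(13/2, 13)
obs 8: x=1 → posterior Beta(15/2, 13)
obs 9: x=1 → posterior Beta(17/2, 13)
obs 10: x=0 → posterior Beta(17/2, 14)
obs 11: x=0 → posterior Beta(17/2, 15)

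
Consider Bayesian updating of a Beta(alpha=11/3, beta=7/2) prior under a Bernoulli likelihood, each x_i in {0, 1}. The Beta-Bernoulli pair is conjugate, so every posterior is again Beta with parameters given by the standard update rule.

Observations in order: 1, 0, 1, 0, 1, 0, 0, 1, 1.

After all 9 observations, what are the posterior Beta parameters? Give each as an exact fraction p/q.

alpha=26/3, beta=15/2

obs 1: x=1 → posterior Beta(14/3, 7/2)
obs 2: x=0 → posterior Beta(14/3, 9/2)
obs 3: x=1 → posterior Beta(17/3, 9/2)
obs 4: x=0 → posterior Beta(17/3, 11/2)
obs 5: x=1 → posterior Beta(20/3, 11/2)
obs 6: x=0 → posterior Beta(20/3, 13/2)
obs 7: x=0 → posterior Beta(20/3, 15/2)
obs 8: x=1 → posterior Beta(23/3, 15/2)
obs 9: x=1 → posterior Beta(26/3, 15/2)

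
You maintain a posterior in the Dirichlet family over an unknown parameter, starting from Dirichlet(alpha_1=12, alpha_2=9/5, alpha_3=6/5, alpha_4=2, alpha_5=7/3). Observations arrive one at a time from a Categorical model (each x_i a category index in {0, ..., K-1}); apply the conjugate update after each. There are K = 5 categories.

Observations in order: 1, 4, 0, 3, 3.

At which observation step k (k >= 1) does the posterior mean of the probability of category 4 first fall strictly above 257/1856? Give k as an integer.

obs 1: x=1 → posterior Dirichlet(12, 14/5, 6/5, 2, 7/3)
obs 2: x=4 → posterior Dirichlet(12, 14/5, 6/5, 2, 10/3)
obs 3: x=0 → posterior Dirichlet(13, 14/5, 6/5, 2, 10/3)
obs 4: x=3 → posterior Dirichlet(13, 14/5, 6/5, 3, 10/3)
obs 5: x=3 → posterior Dirichlet(13, 14/5, 6/5, 4, 10/3)

k = 2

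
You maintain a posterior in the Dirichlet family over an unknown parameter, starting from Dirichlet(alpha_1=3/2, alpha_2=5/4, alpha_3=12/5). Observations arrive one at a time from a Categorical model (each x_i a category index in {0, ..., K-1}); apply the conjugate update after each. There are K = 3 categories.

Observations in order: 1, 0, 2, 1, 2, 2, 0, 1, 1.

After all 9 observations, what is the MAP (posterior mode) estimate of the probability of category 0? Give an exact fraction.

50/223

obs 1: x=1 → posterior Dirichlet(3/2, 9/4, 12/5)
obs 2: x=0 → posterior Dirichlet(5/2, 9/4, 12/5)
obs 3: x=2 → posterior Dirichlet(5/2, 9/4, 17/5)
obs 4: x=1 → posterior Dirichlet(5/2, 13/4, 17/5)
obs 5: x=2 → posterior Dirichlet(5/2, 13/4, 22/5)
obs 6: x=2 → posterior Dirichlet(5/2, 13/4, 27/5)
obs 7: x=0 → posterior Dirichlet(7/2, 13/4, 27/5)
obs 8: x=1 → posterior Dirichlet(7/2, 17/4, 27/5)
obs 9: x=1 → posterior Dirichlet(7/2, 21/4, 27/5)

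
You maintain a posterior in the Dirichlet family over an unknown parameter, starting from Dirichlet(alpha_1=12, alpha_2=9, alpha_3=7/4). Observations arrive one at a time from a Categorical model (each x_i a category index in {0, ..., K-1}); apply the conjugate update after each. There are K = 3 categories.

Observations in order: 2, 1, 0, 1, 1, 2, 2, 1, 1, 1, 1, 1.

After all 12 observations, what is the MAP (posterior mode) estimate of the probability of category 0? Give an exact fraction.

obs 1: x=2 → posterior Dirichlet(12, 9, 11/4)
obs 2: x=1 → posterior Dirichlet(12, 10, 11/4)
obs 3: x=0 → posterior Dirichlet(13, 10, 11/4)
obs 4: x=1 → posterior Dirichlet(13, 11, 11/4)
obs 5: x=1 → posterior Dirichlet(13, 12, 11/4)
obs 6: x=2 → posterior Dirichlet(13, 12, 15/4)
obs 7: x=2 → posterior Dirichlet(13, 12, 19/4)
obs 8: x=1 → posterior Dirichlet(13, 13, 19/4)
obs 9: x=1 → posterior Dirichlet(13, 14, 19/4)
obs 10: x=1 → posterior Dirichlet(13, 15, 19/4)
obs 11: x=1 → posterior Dirichlet(13, 16, 19/4)
obs 12: x=1 → posterior Dirichlet(13, 17, 19/4)

48/127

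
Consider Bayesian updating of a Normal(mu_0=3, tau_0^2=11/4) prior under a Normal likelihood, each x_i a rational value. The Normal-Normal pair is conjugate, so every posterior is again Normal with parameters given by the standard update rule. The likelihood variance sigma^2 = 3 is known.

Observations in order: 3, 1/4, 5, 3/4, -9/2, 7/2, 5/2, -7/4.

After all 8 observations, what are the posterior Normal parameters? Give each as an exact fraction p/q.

obs 1: x=3 → posterior Normal(3, 33/23)
obs 2: x=1/4 → posterior Normal(287/136, 33/34)
obs 3: x=5 → posterior Normal(169/60, 11/15)
obs 4: x=3/4 → posterior Normal(135/56, 33/56)
obs 5: x=-9/2 → posterior Normal(171/134, 33/67)
obs 6: x=7/2 → posterior Normal(62/39, 11/26)
obs 7: x=5/2 → posterior Normal(303/178, 33/89)
obs 8: x=-7/4 → posterior Normal(529/400, 33/100)

mu_0=529/400, tau_0^2=33/100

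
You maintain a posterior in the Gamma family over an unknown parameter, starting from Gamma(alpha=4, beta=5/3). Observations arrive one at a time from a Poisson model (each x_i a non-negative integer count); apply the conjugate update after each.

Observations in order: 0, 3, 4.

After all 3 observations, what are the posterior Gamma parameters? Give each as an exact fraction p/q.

alpha=11, beta=14/3

obs 1: x=0 → posterior Gamma(4, 8/3)
obs 2: x=3 → posterior Gamma(7, 11/3)
obs 3: x=4 → posterior Gamma(11, 14/3)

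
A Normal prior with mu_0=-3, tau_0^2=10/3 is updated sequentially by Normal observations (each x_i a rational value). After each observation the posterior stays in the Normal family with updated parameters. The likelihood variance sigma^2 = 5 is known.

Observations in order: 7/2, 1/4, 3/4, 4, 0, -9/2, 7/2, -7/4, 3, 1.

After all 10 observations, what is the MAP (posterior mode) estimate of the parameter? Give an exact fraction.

obs 1: x=7/2 → posterior Normal(-2/5, 2)
obs 2: x=1/4 → posterior Normal(-3/14, 10/7)
obs 3: x=3/4 → posterior Normal(0, 10/9)
obs 4: x=4 → posterior Normal(8/11, 10/11)
obs 5: x=0 → posterior Normal(8/13, 10/13)
obs 6: x=-9/2 → posterior Normal(-1/15, 2/3)
obs 7: x=7/2 → posterior Normal(6/17, 10/17)
obs 8: x=-7/4 → posterior Normal(5/38, 10/19)
obs 9: x=3 → posterior Normal(17/42, 10/21)
obs 10: x=1 → posterior Normal(21/46, 10/23)

21/46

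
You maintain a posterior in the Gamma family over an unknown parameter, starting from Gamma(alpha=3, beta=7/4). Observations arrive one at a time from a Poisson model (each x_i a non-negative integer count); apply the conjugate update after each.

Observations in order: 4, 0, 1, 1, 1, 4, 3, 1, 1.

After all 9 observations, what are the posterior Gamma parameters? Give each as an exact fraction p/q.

obs 1: x=4 → posterior Gamma(7, 11/4)
obs 2: x=0 → posterior Gamma(7, 15/4)
obs 3: x=1 → posterior Gamma(8, 19/4)
obs 4: x=1 → posterior Gamma(9, 23/4)
obs 5: x=1 → posterior Gamma(10, 27/4)
obs 6: x=4 → posterior Gamma(14, 31/4)
obs 7: x=3 → posterior Gamma(17, 35/4)
obs 8: x=1 → posterior Gamma(18, 39/4)
obs 9: x=1 → posterior Gamma(19, 43/4)

alpha=19, beta=43/4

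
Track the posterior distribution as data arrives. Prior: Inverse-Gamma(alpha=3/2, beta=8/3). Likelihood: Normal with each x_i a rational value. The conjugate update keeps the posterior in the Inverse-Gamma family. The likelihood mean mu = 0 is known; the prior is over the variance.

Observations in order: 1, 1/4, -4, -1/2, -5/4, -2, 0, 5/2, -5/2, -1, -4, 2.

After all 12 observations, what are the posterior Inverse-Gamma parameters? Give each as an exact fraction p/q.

obs 1: x=1 → posterior Inverse-Gamma(2, 19/6)
obs 2: x=1/4 → posterior Inverse-Gamma(5/2, 307/96)
obs 3: x=-4 → posterior Inverse-Gamma(3, 1075/96)
obs 4: x=-1/2 → posterior Inverse-Gamma(7/2, 1087/96)
obs 5: x=-5/4 → posterior Inverse-Gamma(4, 581/48)
obs 6: x=-2 → posterior Inverse-Gamma(9/2, 677/48)
obs 7: x=0 → posterior Inverse-Gamma(5, 677/48)
obs 8: x=5/2 → posterior Inverse-Gamma(11/2, 827/48)
obs 9: x=-5/2 → posterior Inverse-Gamma(6, 977/48)
obs 10: x=-1 → posterior Inverse-Gamma(13/2, 1001/48)
obs 11: x=-4 → posterior Inverse-Gamma(7, 1385/48)
obs 12: x=2 → posterior Inverse-Gamma(15/2, 1481/48)

alpha=15/2, beta=1481/48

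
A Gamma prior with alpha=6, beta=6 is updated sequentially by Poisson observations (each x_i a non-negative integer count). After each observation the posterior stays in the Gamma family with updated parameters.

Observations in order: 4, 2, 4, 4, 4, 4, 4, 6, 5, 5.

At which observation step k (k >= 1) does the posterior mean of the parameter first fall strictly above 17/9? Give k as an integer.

k = 4

obs 1: x=4 → posterior Gamma(10, 7)
obs 2: x=2 → posterior Gamma(12, 8)
obs 3: x=4 → posterior Gamma(16, 9)
obs 4: x=4 → posterior Gamma(20, 10)
obs 5: x=4 → posterior Gamma(24, 11)
obs 6: x=4 → posterior Gamma(28, 12)
obs 7: x=4 → posterior Gamma(32, 13)
obs 8: x=6 → posterior Gamma(38, 14)
obs 9: x=5 → posterior Gamma(43, 15)
obs 10: x=5 → posterior Gamma(48, 16)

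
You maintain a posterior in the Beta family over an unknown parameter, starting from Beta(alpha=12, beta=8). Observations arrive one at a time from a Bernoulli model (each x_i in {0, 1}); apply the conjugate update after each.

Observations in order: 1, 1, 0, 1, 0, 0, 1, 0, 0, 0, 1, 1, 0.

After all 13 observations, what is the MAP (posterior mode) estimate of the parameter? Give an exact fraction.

obs 1: x=1 → posterior Beta(13, 8)
obs 2: x=1 → posterior Beta(14, 8)
obs 3: x=0 → posterior Beta(14, 9)
obs 4: x=1 → posterior Beta(15, 9)
obs 5: x=0 → posterior Beta(15, 10)
obs 6: x=0 → posterior Beta(15, 11)
obs 7: x=1 → posterior Beta(16, 11)
obs 8: x=0 → posterior Beta(16, 12)
obs 9: x=0 → posterior Beta(16, 13)
obs 10: x=0 → posterior Beta(16, 14)
obs 11: x=1 → posterior Beta(17, 14)
obs 12: x=1 → posterior Beta(18, 14)
obs 13: x=0 → posterior Beta(18, 15)

17/31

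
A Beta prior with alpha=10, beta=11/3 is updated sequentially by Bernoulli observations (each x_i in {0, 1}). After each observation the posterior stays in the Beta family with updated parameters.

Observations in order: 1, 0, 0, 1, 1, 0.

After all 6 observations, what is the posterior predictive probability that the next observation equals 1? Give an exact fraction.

39/59

obs 1: x=1 → posterior Beta(11, 11/3)
obs 2: x=0 → posterior Beta(11, 14/3)
obs 3: x=0 → posterior Beta(11, 17/3)
obs 4: x=1 → posterior Beta(12, 17/3)
obs 5: x=1 → posterior Beta(13, 17/3)
obs 6: x=0 → posterior Beta(13, 20/3)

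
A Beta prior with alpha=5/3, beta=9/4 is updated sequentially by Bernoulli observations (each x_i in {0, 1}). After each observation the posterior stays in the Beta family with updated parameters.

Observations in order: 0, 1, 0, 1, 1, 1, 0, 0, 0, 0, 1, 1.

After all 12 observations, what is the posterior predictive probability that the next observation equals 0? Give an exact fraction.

obs 1: x=0 → posterior Beta(5/3, 13/4)
obs 2: x=1 → posterior Beta(8/3, 13/4)
obs 3: x=0 → posterior Beta(8/3, 17/4)
obs 4: x=1 → posterior Beta(11/3, 17/4)
obs 5: x=1 → posterior Beta(14/3, 17/4)
obs 6: x=1 → posterior Beta(17/3, 17/4)
obs 7: x=0 → posterior Beta(17/3, 21/4)
obs 8: x=0 → posterior Beta(17/3, 25/4)
obs 9: x=0 → posterior Beta(17/3, 29/4)
obs 10: x=0 → posterior Beta(17/3, 33/4)
obs 11: x=1 → posterior Beta(20/3, 33/4)
obs 12: x=1 → posterior Beta(23/3, 33/4)

99/191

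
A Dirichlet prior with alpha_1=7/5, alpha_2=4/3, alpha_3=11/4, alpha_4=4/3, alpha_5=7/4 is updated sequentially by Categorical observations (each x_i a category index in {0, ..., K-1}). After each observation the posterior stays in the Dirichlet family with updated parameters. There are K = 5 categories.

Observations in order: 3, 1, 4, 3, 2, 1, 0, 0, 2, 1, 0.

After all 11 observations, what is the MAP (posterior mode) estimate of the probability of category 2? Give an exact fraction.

225/874

obs 1: x=3 → posterior Dirichlet(7/5, 4/3, 11/4, 7/3, 7/4)
obs 2: x=1 → posterior Dirichlet(7/5, 7/3, 11/4, 7/3, 7/4)
obs 3: x=4 → posterior Dirichlet(7/5, 7/3, 11/4, 7/3, 11/4)
obs 4: x=3 → posterior Dirichlet(7/5, 7/3, 11/4, 10/3, 11/4)
obs 5: x=2 → posterior Dirichlet(7/5, 7/3, 15/4, 10/3, 11/4)
obs 6: x=1 → posterior Dirichlet(7/5, 10/3, 15/4, 10/3, 11/4)
obs 7: x=0 → posterior Dirichlet(12/5, 10/3, 15/4, 10/3, 11/4)
obs 8: x=0 → posterior Dirichlet(17/5, 10/3, 15/4, 10/3, 11/4)
obs 9: x=2 → posterior Dirichlet(17/5, 10/3, 19/4, 10/3, 11/4)
obs 10: x=1 → posterior Dirichlet(17/5, 13/3, 19/4, 10/3, 11/4)
obs 11: x=0 → posterior Dirichlet(22/5, 13/3, 19/4, 10/3, 11/4)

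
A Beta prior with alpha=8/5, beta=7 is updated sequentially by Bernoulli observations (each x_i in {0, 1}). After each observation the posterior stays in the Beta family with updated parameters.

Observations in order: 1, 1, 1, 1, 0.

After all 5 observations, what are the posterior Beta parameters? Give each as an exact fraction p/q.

obs 1: x=1 → posterior Beta(13/5, 7)
obs 2: x=1 → posterior Beta(18/5, 7)
obs 3: x=1 → posterior Beta(23/5, 7)
obs 4: x=1 → posterior Beta(28/5, 7)
obs 5: x=0 → posterior Beta(28/5, 8)

alpha=28/5, beta=8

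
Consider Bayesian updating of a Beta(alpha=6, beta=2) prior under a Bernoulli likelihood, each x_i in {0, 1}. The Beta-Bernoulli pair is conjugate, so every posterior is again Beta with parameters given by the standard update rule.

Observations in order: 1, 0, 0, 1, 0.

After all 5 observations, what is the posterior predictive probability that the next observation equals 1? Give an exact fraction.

8/13

obs 1: x=1 → posterior Beta(7, 2)
obs 2: x=0 → posterior Beta(7, 3)
obs 3: x=0 → posterior Beta(7, 4)
obs 4: x=1 → posterior Beta(8, 4)
obs 5: x=0 → posterior Beta(8, 5)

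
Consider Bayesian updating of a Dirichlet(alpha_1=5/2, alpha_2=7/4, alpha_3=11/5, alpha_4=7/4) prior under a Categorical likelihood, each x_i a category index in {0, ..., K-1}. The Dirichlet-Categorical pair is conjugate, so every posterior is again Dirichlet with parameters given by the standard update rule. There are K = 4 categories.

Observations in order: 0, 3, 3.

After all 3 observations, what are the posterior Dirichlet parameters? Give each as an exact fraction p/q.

obs 1: x=0 → posterior Dirichlet(7/2, 7/4, 11/5, 7/4)
obs 2: x=3 → posterior Dirichlet(7/2, 7/4, 11/5, 11/4)
obs 3: x=3 → posterior Dirichlet(7/2, 7/4, 11/5, 15/4)

alpha_1=7/2, alpha_2=7/4, alpha_3=11/5, alpha_4=15/4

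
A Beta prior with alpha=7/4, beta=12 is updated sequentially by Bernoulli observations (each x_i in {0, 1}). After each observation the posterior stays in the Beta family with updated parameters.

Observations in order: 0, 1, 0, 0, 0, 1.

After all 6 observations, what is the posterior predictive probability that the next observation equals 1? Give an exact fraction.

obs 1: x=0 → posterior Beta(7/4, 13)
obs 2: x=1 → posterior Beta(11/4, 13)
obs 3: x=0 → posterior Beta(11/4, 14)
obs 4: x=0 → posterior Beta(11/4, 15)
obs 5: x=0 → posterior Beta(11/4, 16)
obs 6: x=1 → posterior Beta(15/4, 16)

15/79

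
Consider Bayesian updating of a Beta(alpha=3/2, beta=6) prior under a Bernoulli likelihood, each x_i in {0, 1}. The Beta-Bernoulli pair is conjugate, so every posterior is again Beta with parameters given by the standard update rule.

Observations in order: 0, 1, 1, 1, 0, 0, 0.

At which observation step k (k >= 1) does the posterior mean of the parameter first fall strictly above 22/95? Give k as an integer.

obs 1: x=0 → posterior Beta(3/2, 7)
obs 2: x=1 → posterior Beta(5/2, 7)
obs 3: x=1 → posterior Beta(7/2, 7)
obs 4: x=1 → posterior Beta(9/2, 7)
obs 5: x=0 → posterior Beta(9/2, 8)
obs 6: x=0 → posterior Beta(9/2, 9)
obs 7: x=0 → posterior Beta(9/2, 10)

k = 2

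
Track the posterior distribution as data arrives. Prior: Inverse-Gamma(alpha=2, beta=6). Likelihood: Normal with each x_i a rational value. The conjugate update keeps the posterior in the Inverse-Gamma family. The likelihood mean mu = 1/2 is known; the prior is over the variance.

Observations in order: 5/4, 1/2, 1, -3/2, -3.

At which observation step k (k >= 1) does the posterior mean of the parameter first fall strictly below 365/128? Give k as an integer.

k = 3

obs 1: x=5/4 → posterior Inverse-Gamma(5/2, 201/32)
obs 2: x=1/2 → posterior Inverse-Gamma(3, 201/32)
obs 3: x=1 → posterior Inverse-Gamma(7/2, 205/32)
obs 4: x=-3/2 → posterior Inverse-Gamma(4, 269/32)
obs 5: x=-3 → posterior Inverse-Gamma(9/2, 465/32)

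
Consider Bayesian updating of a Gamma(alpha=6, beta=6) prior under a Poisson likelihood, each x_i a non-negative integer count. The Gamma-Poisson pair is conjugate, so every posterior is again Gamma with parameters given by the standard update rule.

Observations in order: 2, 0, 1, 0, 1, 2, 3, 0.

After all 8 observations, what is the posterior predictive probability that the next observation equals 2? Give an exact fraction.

1244544764462497792/6568408355712890625

obs 1: x=2 → posterior Gamma(8, 7)
obs 2: x=0 → posterior Gamma(8, 8)
obs 3: x=1 → posterior Gamma(9, 9)
obs 4: x=0 → posterior Gamma(9, 10)
obs 5: x=1 → posterior Gamma(10, 11)
obs 6: x=2 → posterior Gamma(12, 12)
obs 7: x=3 → posterior Gamma(15, 13)
obs 8: x=0 → posterior Gamma(15, 14)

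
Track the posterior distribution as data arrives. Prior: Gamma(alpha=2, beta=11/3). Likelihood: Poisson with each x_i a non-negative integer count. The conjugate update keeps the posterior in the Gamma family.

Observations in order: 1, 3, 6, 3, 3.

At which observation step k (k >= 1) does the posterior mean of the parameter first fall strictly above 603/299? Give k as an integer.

k = 5

obs 1: x=1 → posterior Gamma(3, 14/3)
obs 2: x=3 → posterior Gamma(6, 17/3)
obs 3: x=6 → posterior Gamma(12, 20/3)
obs 4: x=3 → posterior Gamma(15, 23/3)
obs 5: x=3 → posterior Gamma(18, 26/3)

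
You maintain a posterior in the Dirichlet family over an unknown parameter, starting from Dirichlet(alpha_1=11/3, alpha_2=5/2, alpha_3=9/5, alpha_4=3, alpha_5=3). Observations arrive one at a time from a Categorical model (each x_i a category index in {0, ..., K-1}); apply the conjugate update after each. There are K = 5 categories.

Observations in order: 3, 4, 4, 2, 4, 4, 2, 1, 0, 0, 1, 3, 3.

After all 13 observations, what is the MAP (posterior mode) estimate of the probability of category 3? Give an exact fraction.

150/659

obs 1: x=3 → posterior Dirichlet(11/3, 5/2, 9/5, 4, 3)
obs 2: x=4 → posterior Dirichlet(11/3, 5/2, 9/5, 4, 4)
obs 3: x=4 → posterior Dirichlet(11/3, 5/2, 9/5, 4, 5)
obs 4: x=2 → posterior Dirichlet(11/3, 5/2, 14/5, 4, 5)
obs 5: x=4 → posterior Dirichlet(11/3, 5/2, 14/5, 4, 6)
obs 6: x=4 → posterior Dirichlet(11/3, 5/2, 14/5, 4, 7)
obs 7: x=2 → posterior Dirichlet(11/3, 5/2, 19/5, 4, 7)
obs 8: x=1 → posterior Dirichlet(11/3, 7/2, 19/5, 4, 7)
obs 9: x=0 → posterior Dirichlet(14/3, 7/2, 19/5, 4, 7)
obs 10: x=0 → posterior Dirichlet(17/3, 7/2, 19/5, 4, 7)
obs 11: x=1 → posterior Dirichlet(17/3, 9/2, 19/5, 4, 7)
obs 12: x=3 → posterior Dirichlet(17/3, 9/2, 19/5, 5, 7)
obs 13: x=3 → posterior Dirichlet(17/3, 9/2, 19/5, 6, 7)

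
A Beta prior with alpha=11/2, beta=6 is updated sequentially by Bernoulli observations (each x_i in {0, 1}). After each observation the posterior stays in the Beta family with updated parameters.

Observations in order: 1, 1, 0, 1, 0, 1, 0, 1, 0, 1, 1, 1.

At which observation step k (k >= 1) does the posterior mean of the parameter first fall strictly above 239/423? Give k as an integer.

k = 12

obs 1: x=1 → posterior Beta(13/2, 6)
obs 2: x=1 → posterior Beta(15/2, 6)
obs 3: x=0 → posterior Beta(15/2, 7)
obs 4: x=1 → posterior Beta(17/2, 7)
obs 5: x=0 → posterior Beta(17/2, 8)
obs 6: x=1 → posterior Beta(19/2, 8)
obs 7: x=0 → posterior Beta(19/2, 9)
obs 8: x=1 → posterior Beta(21/2, 9)
obs 9: x=0 → posterior Beta(21/2, 10)
obs 10: x=1 → posterior Beta(23/2, 10)
obs 11: x=1 → posterior Beta(25/2, 10)
obs 12: x=1 → posterior Beta(27/2, 10)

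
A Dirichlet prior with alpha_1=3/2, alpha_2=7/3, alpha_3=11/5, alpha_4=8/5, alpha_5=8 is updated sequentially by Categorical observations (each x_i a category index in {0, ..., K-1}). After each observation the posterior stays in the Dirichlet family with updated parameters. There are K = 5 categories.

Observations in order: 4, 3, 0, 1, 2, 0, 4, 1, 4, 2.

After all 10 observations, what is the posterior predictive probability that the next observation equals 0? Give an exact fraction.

obs 1: x=4 → posterior Dirichlet(3/2, 7/3, 11/5, 8/5, 9)
obs 2: x=3 → posterior Dirichlet(3/2, 7/3, 11/5, 13/5, 9)
obs 3: x=0 → posterior Dirichlet(5/2, 7/3, 11/5, 13/5, 9)
obs 4: x=1 → posterior Dirichlet(5/2, 10/3, 11/5, 13/5, 9)
obs 5: x=2 → posterior Dirichlet(5/2, 10/3, 16/5, 13/5, 9)
obs 6: x=0 → posterior Dirichlet(7/2, 10/3, 16/5, 13/5, 9)
obs 7: x=4 → posterior Dirichlet(7/2, 10/3, 16/5, 13/5, 10)
obs 8: x=1 → posterior Dirichlet(7/2, 13/3, 16/5, 13/5, 10)
obs 9: x=4 → posterior Dirichlet(7/2, 13/3, 16/5, 13/5, 11)
obs 10: x=2 → posterior Dirichlet(7/2, 13/3, 21/5, 13/5, 11)

105/769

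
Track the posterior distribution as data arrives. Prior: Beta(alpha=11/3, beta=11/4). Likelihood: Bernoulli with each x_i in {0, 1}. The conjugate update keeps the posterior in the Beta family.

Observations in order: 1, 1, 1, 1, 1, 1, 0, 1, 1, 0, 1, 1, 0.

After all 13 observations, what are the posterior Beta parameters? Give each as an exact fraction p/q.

alpha=41/3, beta=23/4

obs 1: x=1 → posterior Beta(14/3, 11/4)
obs 2: x=1 → posterior Beta(17/3, 11/4)
obs 3: x=1 → posterior Beta(20/3, 11/4)
obs 4: x=1 → posterior Beta(23/3, 11/4)
obs 5: x=1 → posterior Beta(26/3, 11/4)
obs 6: x=1 → posterior Beta(29/3, 11/4)
obs 7: x=0 → posterior Beta(29/3, 15/4)
obs 8: x=1 → posterior Beta(32/3, 15/4)
obs 9: x=1 → posterior Beta(35/3, 15/4)
obs 10: x=0 → posterior Beta(35/3, 19/4)
obs 11: x=1 → posterior Beta(38/3, 19/4)
obs 12: x=1 → posterior Beta(41/3, 19/4)
obs 13: x=0 → posterior Beta(41/3, 23/4)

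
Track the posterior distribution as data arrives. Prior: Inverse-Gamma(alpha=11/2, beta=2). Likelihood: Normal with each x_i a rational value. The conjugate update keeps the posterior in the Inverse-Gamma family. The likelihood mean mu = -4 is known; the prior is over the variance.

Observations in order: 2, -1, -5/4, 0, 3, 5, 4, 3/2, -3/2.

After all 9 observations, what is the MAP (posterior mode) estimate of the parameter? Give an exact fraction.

4849/352

obs 1: x=2 → posterior Inverse-Gamma(6, 20)
obs 2: x=-1 → posterior Inverse-Gamma(13/2, 49/2)
obs 3: x=-5/4 → posterior Inverse-Gamma(7, 905/32)
obs 4: x=0 → posterior Inverse-Gamma(15/2, 1161/32)
obs 5: x=3 → posterior Inverse-Gamma(8, 1945/32)
obs 6: x=5 → posterior Inverse-Gamma(17/2, 3241/32)
obs 7: x=4 → posterior Inverse-Gamma(9, 4265/32)
obs 8: x=3/2 → posterior Inverse-Gamma(19/2, 4749/32)
obs 9: x=-3/2 → posterior Inverse-Gamma(10, 4849/32)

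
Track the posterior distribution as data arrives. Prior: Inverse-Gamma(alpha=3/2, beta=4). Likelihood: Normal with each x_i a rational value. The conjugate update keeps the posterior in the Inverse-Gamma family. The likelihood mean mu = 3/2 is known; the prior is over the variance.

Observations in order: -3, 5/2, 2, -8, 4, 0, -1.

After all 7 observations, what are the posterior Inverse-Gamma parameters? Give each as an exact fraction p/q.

obs 1: x=-3 → posterior Inverse-Gamma(2, 113/8)
obs 2: x=5/2 → posterior Inverse-Gamma(5/2, 117/8)
obs 3: x=2 → posterior Inverse-Gamma(3, 59/4)
obs 4: x=-8 → posterior Inverse-Gamma(7/2, 479/8)
obs 5: x=4 → posterior Inverse-Gamma(4, 63)
obs 6: x=0 → posterior Inverse-Gamma(9/2, 513/8)
obs 7: x=-1 → posterior Inverse-Gamma(5, 269/4)

alpha=5, beta=269/4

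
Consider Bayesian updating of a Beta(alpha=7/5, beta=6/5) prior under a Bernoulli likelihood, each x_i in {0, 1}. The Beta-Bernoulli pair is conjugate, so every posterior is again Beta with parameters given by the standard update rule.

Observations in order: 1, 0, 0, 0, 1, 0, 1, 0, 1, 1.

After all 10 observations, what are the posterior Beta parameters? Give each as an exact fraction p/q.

obs 1: x=1 → posterior Beta(12/5, 6/5)
obs 2: x=0 → posterior Beta(12/5, 11/5)
obs 3: x=0 → posterior Beta(12/5, 16/5)
obs 4: x=0 → posterior Beta(12/5, 21/5)
obs 5: x=1 → posterior Beta(17/5, 21/5)
obs 6: x=0 → posterior Beta(17/5, 26/5)
obs 7: x=1 → posterior Beta(22/5, 26/5)
obs 8: x=0 → posterior Beta(22/5, 31/5)
obs 9: x=1 → posterior Beta(27/5, 31/5)
obs 10: x=1 → posterior Beta(32/5, 31/5)

alpha=32/5, beta=31/5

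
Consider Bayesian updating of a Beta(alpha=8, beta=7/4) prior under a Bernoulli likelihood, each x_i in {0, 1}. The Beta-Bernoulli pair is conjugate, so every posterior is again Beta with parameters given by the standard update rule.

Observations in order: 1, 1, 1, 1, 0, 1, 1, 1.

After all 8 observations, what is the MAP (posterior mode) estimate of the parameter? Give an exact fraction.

obs 1: x=1 → posterior Beta(9, 7/4)
obs 2: x=1 → posterior Beta(10, 7/4)
obs 3: x=1 → posterior Beta(11, 7/4)
obs 4: x=1 → posterior Beta(12, 7/4)
obs 5: x=0 → posterior Beta(12, 11/4)
obs 6: x=1 → posterior Beta(13, 11/4)
obs 7: x=1 → posterior Beta(14, 11/4)
obs 8: x=1 → posterior Beta(15, 11/4)

8/9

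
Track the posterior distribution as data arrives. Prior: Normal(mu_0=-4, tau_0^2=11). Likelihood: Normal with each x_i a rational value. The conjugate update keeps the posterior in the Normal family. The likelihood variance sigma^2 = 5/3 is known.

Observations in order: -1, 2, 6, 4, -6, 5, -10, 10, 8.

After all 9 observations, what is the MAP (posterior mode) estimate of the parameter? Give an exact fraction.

obs 1: x=-1 → posterior Normal(-53/38, 55/38)
obs 2: x=2 → posterior Normal(13/71, 55/71)
obs 3: x=6 → posterior Normal(211/104, 55/104)
obs 4: x=4 → posterior Normal(343/137, 55/137)
obs 5: x=-6 → posterior Normal(29/34, 11/34)
obs 6: x=5 → posterior Normal(310/203, 55/203)
obs 7: x=-10 → posterior Normal(-5/59, 55/236)
obs 8: x=10 → posterior Normal(310/269, 55/269)
obs 9: x=8 → posterior Normal(287/151, 55/302)

287/151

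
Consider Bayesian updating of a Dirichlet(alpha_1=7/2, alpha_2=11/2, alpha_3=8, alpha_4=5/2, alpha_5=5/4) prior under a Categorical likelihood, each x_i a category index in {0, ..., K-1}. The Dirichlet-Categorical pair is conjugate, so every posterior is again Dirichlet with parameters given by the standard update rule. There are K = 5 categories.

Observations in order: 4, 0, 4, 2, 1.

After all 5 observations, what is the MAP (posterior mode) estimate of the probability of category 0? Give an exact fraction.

14/83

obs 1: x=4 → posterior Dirichlet(7/2, 11/2, 8, 5/2, 9/4)
obs 2: x=0 → posterior Dirichlet(9/2, 11/2, 8, 5/2, 9/4)
obs 3: x=4 → posterior Dirichlet(9/2, 11/2, 8, 5/2, 13/4)
obs 4: x=2 → posterior Dirichlet(9/2, 11/2, 9, 5/2, 13/4)
obs 5: x=1 → posterior Dirichlet(9/2, 13/2, 9, 5/2, 13/4)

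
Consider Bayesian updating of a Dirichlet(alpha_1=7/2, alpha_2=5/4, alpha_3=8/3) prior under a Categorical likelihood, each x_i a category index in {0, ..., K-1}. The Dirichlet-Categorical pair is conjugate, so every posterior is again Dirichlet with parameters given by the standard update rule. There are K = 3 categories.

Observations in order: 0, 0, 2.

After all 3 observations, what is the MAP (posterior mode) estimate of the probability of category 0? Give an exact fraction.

obs 1: x=0 → posterior Dirichlet(9/2, 5/4, 8/3)
obs 2: x=0 → posterior Dirichlet(11/2, 5/4, 8/3)
obs 3: x=2 → posterior Dirichlet(11/2, 5/4, 11/3)

54/89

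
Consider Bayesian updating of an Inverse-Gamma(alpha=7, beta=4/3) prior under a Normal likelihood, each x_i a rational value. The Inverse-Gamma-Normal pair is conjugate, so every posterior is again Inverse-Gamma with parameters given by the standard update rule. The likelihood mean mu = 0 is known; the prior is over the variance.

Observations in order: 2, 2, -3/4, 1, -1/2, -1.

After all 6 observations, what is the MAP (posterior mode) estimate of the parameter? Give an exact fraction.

647/1056

obs 1: x=2 → posterior Inverse-Gamma(15/2, 10/3)
obs 2: x=2 → posterior Inverse-Gamma(8, 16/3)
obs 3: x=-3/4 → posterior Inverse-Gamma(17/2, 539/96)
obs 4: x=1 → posterior Inverse-Gamma(9, 587/96)
obs 5: x=-1/2 → posterior Inverse-Gamma(19/2, 599/96)
obs 6: x=-1 → posterior Inverse-Gamma(10, 647/96)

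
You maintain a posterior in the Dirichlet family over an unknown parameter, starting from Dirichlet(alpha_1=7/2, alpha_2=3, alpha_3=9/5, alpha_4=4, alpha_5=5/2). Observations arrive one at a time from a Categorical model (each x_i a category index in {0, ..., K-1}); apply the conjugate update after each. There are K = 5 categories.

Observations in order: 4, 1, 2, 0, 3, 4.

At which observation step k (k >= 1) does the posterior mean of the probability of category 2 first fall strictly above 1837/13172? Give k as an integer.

obs 1: x=4 → posterior Dirichlet(7/2, 3, 9/5, 4, 7/2)
obs 2: x=1 → posterior Dirichlet(7/2, 4, 9/5, 4, 7/2)
obs 3: x=2 → posterior Dirichlet(7/2, 4, 14/5, 4, 7/2)
obs 4: x=0 → posterior Dirichlet(9/2, 4, 14/5, 4, 7/2)
obs 5: x=3 → posterior Dirichlet(9/2, 4, 14/5, 5, 7/2)
obs 6: x=4 → posterior Dirichlet(9/2, 4, 14/5, 5, 9/2)

k = 3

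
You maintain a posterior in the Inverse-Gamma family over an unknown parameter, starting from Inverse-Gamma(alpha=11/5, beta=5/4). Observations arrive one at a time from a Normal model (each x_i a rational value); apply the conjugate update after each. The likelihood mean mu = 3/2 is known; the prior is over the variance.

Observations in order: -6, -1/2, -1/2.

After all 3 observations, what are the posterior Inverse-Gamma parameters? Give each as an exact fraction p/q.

obs 1: x=-6 → posterior Inverse-Gamma(27/10, 235/8)
obs 2: x=-1/2 → posterior Inverse-Gamma(16/5, 251/8)
obs 3: x=-1/2 → posterior Inverse-Gamma(37/10, 267/8)

alpha=37/10, beta=267/8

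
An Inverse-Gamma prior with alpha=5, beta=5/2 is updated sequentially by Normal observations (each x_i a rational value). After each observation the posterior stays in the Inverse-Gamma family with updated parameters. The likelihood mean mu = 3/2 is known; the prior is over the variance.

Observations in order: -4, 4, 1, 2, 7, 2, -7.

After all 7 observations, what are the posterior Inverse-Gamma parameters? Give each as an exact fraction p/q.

obs 1: x=-4 → posterior Inverse-Gamma(11/2, 141/8)
obs 2: x=4 → posterior Inverse-Gamma(6, 83/4)
obs 3: x=1 → posterior Inverse-Gamma(13/2, 167/8)
obs 4: x=2 → posterior Inverse-Gamma(7, 21)
obs 5: x=7 → posterior Inverse-Gamma(15/2, 289/8)
obs 6: x=2 → posterior Inverse-Gamma(8, 145/4)
obs 7: x=-7 → posterior Inverse-Gamma(17/2, 579/8)

alpha=17/2, beta=579/8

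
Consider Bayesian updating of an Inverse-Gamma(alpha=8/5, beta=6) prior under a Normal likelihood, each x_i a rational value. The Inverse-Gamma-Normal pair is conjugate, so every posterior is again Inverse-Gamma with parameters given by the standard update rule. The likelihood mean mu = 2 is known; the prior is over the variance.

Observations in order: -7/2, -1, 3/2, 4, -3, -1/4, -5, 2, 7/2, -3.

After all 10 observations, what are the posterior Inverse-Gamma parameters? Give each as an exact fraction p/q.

alpha=33/5, beta=2589/32

obs 1: x=-7/2 → posterior Inverse-Gamma(21/10, 169/8)
obs 2: x=-1 → posterior Inverse-Gamma(13/5, 205/8)
obs 3: x=3/2 → posterior Inverse-Gamma(31/10, 103/4)
obs 4: x=4 → posterior Inverse-Gamma(18/5, 111/4)
obs 5: x=-3 → posterior Inverse-Gamma(41/10, 161/4)
obs 6: x=-1/4 → posterior Inverse-Gamma(23/5, 1369/32)
obs 7: x=-5 → posterior Inverse-Gamma(51/10, 2153/32)
obs 8: x=2 → posterior Inverse-Gamma(28/5, 2153/32)
obs 9: x=7/2 → posterior Inverse-Gamma(61/10, 2189/32)
obs 10: x=-3 → posterior Inverse-Gamma(33/5, 2589/32)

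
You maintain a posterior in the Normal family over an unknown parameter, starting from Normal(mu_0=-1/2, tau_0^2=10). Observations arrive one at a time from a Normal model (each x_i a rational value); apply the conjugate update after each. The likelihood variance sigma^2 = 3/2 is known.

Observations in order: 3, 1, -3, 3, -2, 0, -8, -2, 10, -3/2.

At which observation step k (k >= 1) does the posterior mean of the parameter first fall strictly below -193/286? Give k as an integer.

k = 7

obs 1: x=3 → posterior Normal(117/46, 30/23)
obs 2: x=1 → posterior Normal(157/86, 30/43)
obs 3: x=-3 → posterior Normal(37/126, 10/21)
obs 4: x=3 → posterior Normal(157/166, 30/83)
obs 5: x=-2 → posterior Normal(77/206, 30/103)
obs 6: x=0 → posterior Normal(77/246, 10/41)
obs 7: x=-8 → posterior Normal(-243/286, 30/143)
obs 8: x=-2 → posterior Normal(-323/326, 30/163)
obs 9: x=10 → posterior Normal(77/366, 10/61)
obs 10: x=-3/2 → posterior Normal(17/406, 30/203)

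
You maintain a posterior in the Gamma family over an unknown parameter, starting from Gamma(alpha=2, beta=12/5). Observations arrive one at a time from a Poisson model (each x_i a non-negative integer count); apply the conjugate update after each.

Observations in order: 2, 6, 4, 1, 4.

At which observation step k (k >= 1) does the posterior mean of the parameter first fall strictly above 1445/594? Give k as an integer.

k = 3

obs 1: x=2 → posterior Gamma(4, 17/5)
obs 2: x=6 → posterior Gamma(10, 22/5)
obs 3: x=4 → posterior Gamma(14, 27/5)
obs 4: x=1 → posterior Gamma(15, 32/5)
obs 5: x=4 → posterior Gamma(19, 37/5)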